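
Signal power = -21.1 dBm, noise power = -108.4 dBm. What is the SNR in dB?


SNR = -21.1 - (-108.4) = 87.3 dB

87.3 dB


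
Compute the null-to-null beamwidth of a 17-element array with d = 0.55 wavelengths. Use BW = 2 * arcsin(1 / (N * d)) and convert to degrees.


1/(N*d) = 1/(17*0.55) = 0.106952
BW = 2*arcsin(0.106952) = 12.3 degrees

12.3 degrees


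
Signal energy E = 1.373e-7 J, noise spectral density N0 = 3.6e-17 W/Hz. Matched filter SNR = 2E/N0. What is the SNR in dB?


SNR_lin = 2 * 1.373e-7 / 3.6e-17 = 7.628e9
SNR_dB = 10*log10(7.628e9) = 98.8 dB

98.8 dB


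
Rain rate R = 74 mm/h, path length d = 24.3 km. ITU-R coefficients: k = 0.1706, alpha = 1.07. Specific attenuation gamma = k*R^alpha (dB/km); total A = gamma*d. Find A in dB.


gamma = 0.1706 * 74^1.07 = 17.063062 dB/km
A = 17.063062 * 24.3 = 414.63 dB

414.63 dB


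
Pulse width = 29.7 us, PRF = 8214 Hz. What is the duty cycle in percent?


DC = 29.7e-6 * 8214 * 100 = 24.4%

24.4%


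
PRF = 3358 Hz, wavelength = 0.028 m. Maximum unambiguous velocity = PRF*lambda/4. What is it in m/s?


V_ua = 3358 * 0.028 / 4 = 23.5 m/s

23.5 m/s


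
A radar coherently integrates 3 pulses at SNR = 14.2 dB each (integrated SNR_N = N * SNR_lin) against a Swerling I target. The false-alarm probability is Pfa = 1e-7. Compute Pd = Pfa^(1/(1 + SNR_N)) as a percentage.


SNR_lin = 10^(14.2/10) = 26.30268
SNR_N = 3 * 26.30268 = 78.90804
1/(1 + SNR_N) = 1/79.90804 = 0.0125144
Pd = (1e-7)^0.0125144 = 0.81733
Pd = 81.7%

81.7%


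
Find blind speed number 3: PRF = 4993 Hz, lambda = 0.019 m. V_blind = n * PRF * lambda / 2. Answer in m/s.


V_blind = 3 * 4993 * 0.019 / 2 = 142.3 m/s

142.3 m/s


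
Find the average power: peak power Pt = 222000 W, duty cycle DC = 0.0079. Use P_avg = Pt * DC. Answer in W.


P_avg = 222000 * 0.0079 = 1753.8 W

1753.8 W


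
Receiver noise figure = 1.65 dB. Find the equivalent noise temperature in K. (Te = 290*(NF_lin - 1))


NF_lin = 10^(1.65/10) = 1.462177
Te = 290 * (1.462177 - 1) = 134.0 K

134.0 K


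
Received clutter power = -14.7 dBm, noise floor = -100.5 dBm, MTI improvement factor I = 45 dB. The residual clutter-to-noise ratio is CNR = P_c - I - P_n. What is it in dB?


CNR = -14.7 - 45 - (-100.5) = 40.8 dB

40.8 dB


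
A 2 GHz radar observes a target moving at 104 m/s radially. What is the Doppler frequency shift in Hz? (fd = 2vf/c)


fd = 2 * 104 * 2000000000.0 / 3e8 = 1386.7 Hz

1386.7 Hz


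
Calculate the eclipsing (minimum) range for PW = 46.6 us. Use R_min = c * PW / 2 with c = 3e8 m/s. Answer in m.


R_min = 3e8 * 46.6e-6 / 2 = 6990.0 m

6990.0 m


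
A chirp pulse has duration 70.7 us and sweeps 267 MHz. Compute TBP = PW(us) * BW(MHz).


TBP = 70.7 * 267 = 18876.9

18876.9


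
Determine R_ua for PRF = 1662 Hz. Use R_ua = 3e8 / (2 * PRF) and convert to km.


R_ua = 3e8 / (2 * 1662) = 90252.7 m = 90.3 km

90.3 km


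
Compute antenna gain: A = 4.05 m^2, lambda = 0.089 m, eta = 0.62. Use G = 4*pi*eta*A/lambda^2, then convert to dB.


G_linear = 4*pi*0.62*4.05/0.089^2 = 3983.61
G_dB = 10*log10(3983.61) = 36.0 dB

36.0 dB


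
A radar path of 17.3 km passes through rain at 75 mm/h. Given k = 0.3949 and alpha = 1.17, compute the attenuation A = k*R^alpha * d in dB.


gamma = 0.3949 * 75^1.17 = 61.70336 dB/km
A = 61.70336 * 17.3 = 1067.47 dB

1067.47 dB


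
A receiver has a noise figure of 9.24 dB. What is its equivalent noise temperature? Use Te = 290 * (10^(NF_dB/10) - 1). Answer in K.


NF_lin = 10^(9.24/10) = 8.3946
Te = 290 * (8.3946 - 1) = 2144.4 K

2144.4 K


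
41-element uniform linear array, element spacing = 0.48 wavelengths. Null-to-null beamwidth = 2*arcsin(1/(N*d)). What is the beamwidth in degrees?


1/(N*d) = 1/(41*0.48) = 0.050813
BW = 2*arcsin(0.050813) = 5.8 degrees

5.8 degrees


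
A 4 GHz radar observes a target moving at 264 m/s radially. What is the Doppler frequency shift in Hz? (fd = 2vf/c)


fd = 2 * 264 * 4000000000.0 / 3e8 = 7040.0 Hz

7040.0 Hz


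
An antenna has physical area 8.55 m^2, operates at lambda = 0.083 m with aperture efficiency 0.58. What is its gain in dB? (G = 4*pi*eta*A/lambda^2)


G_linear = 4*pi*0.58*8.55/0.083^2 = 9045.82
G_dB = 10*log10(9045.82) = 39.6 dB

39.6 dB


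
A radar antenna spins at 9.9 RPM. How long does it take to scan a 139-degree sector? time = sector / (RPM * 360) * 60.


t = 139 / (9.9 * 360) * 60 = 2.34 s

2.34 s


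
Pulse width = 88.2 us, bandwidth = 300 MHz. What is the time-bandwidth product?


TBP = 88.2 * 300 = 26460.0

26460.0


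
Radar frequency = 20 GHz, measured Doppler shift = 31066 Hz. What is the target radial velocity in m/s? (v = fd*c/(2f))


v = 31066 * 3e8 / (2 * 20000000000.0) = 233.0 m/s

233.0 m/s


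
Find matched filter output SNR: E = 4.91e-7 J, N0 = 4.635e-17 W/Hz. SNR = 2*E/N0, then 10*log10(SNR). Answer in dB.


SNR_lin = 2 * 4.91e-7 / 4.635e-17 = 2.119e10
SNR_dB = 10*log10(2.119e10) = 103.3 dB

103.3 dB


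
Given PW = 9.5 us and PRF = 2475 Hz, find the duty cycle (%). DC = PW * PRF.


DC = 9.5e-6 * 2475 * 100 = 2.35%

2.35%


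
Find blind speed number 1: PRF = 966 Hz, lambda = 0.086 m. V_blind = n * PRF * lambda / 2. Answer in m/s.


V_blind = 1 * 966 * 0.086 / 2 = 41.5 m/s

41.5 m/s


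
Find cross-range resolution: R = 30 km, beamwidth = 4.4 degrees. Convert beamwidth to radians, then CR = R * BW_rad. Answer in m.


BW_rad = 0.076794487
CR = 30000 * 0.076794487 = 2303.8 m

2303.8 m


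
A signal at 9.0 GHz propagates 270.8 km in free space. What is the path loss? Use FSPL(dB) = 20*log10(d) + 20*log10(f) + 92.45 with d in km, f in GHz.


20*log10(270.8) = 48.65
20*log10(9.0) = 19.08
FSPL = 160.2 dB

160.2 dB


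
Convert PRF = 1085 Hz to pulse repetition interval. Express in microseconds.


PRI = 1/1085 = 0.000921659 s = 921.7 us

921.7 us


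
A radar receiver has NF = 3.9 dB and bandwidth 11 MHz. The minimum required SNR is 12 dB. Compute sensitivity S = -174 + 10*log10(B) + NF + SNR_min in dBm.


10*log10(11000000.0) = 70.41
S = -174 + 70.41 + 3.9 + 12 = -87.7 dBm

-87.7 dBm


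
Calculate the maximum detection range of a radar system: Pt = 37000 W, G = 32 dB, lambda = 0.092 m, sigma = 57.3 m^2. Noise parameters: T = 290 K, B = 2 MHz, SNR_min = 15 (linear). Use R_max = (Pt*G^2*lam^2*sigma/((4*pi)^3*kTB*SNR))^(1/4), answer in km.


G_lin = 10^(32/10) = 1584.893192
R^4 = 37000 * 1584.893192^2 * 0.092^2 * 57.3 / ((4*pi)^3 * 1.38e-23 * 290 * 2000000.0 * 15)
R^4 = 1.89193e20 m^4
R_max = (1.89193e20)^(1/4) = 117280.6 m = 117.3 km

117.3 km


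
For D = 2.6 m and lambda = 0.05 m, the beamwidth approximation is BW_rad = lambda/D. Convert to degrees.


BW_rad = 0.05 / 2.6 = 0.019231
BW_deg = 1.1 degrees

1.1 degrees


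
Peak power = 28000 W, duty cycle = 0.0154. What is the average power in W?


P_avg = 28000 * 0.0154 = 431.2 W

431.2 W


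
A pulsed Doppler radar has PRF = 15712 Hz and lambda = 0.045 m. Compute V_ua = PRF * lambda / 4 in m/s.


V_ua = 15712 * 0.045 / 4 = 176.8 m/s

176.8 m/s


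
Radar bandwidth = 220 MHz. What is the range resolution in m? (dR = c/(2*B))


dR = 3e8 / (2 * 220000000.0) = 0.68 m

0.68 m


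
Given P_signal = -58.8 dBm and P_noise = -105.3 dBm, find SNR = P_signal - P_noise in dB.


SNR = -58.8 - (-105.3) = 46.5 dB

46.5 dB


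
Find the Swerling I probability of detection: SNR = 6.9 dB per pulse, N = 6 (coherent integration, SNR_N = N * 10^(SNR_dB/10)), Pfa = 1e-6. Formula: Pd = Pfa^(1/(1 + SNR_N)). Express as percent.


SNR_lin = 10^(6.9/10) = 4.89779
SNR_N = 6 * 4.89779 = 29.38674
1/(1 + SNR_N) = 1/30.38674 = 0.0329091
Pd = (1e-6)^0.0329091 = 0.63467
Pd = 63.5%

63.5%


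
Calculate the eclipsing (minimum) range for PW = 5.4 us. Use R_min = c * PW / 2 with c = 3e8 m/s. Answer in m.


R_min = 3e8 * 5.4e-6 / 2 = 810.0 m

810.0 m


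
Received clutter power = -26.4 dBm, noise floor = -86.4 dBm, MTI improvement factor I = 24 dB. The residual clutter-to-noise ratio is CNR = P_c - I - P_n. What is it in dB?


CNR = -26.4 - 24 - (-86.4) = 36.0 dB

36.0 dB


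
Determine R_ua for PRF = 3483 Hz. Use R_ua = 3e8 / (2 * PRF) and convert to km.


R_ua = 3e8 / (2 * 3483) = 43066.3 m = 43.1 km

43.1 km


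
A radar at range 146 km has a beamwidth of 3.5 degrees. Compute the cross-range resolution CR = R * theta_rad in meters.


BW_rad = 0.061086524
CR = 146000 * 0.061086524 = 8918.6 m

8918.6 m


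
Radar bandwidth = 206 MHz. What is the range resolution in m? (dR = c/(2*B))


dR = 3e8 / (2 * 206000000.0) = 0.73 m

0.73 m


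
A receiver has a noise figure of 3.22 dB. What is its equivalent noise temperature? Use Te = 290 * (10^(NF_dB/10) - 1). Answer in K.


NF_lin = 10^(3.22/10) = 2.09894
Te = 290 * (2.09894 - 1) = 318.7 K

318.7 K


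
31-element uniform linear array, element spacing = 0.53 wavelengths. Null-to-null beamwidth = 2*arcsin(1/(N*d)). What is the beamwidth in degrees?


1/(N*d) = 1/(31*0.53) = 0.060864
BW = 2*arcsin(0.060864) = 7.0 degrees

7.0 degrees


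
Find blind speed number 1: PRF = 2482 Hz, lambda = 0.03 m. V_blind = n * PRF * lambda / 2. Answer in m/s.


V_blind = 1 * 2482 * 0.03 / 2 = 37.2 m/s

37.2 m/s


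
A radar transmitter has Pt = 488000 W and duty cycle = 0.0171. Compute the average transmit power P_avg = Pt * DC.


P_avg = 488000 * 0.0171 = 8344.8 W

8344.8 W


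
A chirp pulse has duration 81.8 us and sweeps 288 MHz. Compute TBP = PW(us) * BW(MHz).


TBP = 81.8 * 288 = 23558.4

23558.4


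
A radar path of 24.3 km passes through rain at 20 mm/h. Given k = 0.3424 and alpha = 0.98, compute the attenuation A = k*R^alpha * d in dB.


gamma = 0.3424 * 20^0.98 = 6.449754 dB/km
A = 6.449754 * 24.3 = 156.73 dB

156.73 dB


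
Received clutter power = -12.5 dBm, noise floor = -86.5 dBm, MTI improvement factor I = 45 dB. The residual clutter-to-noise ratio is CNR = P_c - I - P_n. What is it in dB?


CNR = -12.5 - 45 - (-86.5) = 29.0 dB

29.0 dB


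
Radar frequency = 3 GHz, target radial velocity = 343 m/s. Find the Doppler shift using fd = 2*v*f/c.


fd = 2 * 343 * 3000000000.0 / 3e8 = 6860.0 Hz

6860.0 Hz


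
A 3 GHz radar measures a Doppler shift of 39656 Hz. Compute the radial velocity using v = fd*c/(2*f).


v = 39656 * 3e8 / (2 * 3000000000.0) = 1982.8 m/s

1982.8 m/s


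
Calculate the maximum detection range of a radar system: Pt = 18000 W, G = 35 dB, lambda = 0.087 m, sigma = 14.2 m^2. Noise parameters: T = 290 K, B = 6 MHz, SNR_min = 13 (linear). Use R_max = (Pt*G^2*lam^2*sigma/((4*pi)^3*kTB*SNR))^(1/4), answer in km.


G_lin = 10^(35/10) = 3162.27766
R^4 = 18000 * 3162.27766^2 * 0.087^2 * 14.2 / ((4*pi)^3 * 1.38e-23 * 290 * 6000000.0 * 13)
R^4 = 3.12319e19 m^4
R_max = (3.12319e19)^(1/4) = 74756.6 m = 74.8 km

74.8 km


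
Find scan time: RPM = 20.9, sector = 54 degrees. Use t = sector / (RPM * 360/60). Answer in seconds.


t = 54 / (20.9 * 360) * 60 = 0.43 s

0.43 s


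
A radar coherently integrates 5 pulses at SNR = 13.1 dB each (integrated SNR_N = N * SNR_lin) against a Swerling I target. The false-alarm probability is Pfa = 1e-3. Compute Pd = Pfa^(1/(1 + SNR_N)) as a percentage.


SNR_lin = 10^(13.1/10) = 20.41738
SNR_N = 5 * 20.41738 = 102.0869
1/(1 + SNR_N) = 1/103.0869 = 0.0097006
Pd = (1e-3)^0.0097006 = 0.93519
Pd = 93.5%

93.5%


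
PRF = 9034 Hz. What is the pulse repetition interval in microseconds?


PRI = 1/9034 = 0.0001106929 s = 110.7 us

110.7 us


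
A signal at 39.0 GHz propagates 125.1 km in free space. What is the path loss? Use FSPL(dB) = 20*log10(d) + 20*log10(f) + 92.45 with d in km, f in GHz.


20*log10(125.1) = 41.95
20*log10(39.0) = 31.82
FSPL = 166.2 dB

166.2 dB


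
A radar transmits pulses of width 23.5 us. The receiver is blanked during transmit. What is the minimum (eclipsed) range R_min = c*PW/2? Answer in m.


R_min = 3e8 * 23.5e-6 / 2 = 3525.0 m

3525.0 m


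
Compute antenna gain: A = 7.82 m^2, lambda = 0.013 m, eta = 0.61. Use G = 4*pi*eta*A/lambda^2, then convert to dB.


G_linear = 4*pi*0.61*7.82/0.013^2 = 354698.82
G_dB = 10*log10(354698.82) = 55.5 dB

55.5 dB


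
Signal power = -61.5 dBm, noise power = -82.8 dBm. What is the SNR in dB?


SNR = -61.5 - (-82.8) = 21.3 dB

21.3 dB


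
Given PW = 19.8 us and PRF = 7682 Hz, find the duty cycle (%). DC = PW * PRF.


DC = 19.8e-6 * 7682 * 100 = 15.21%

15.21%


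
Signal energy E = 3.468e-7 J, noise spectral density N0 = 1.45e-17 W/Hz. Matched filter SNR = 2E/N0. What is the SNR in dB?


SNR_lin = 2 * 3.468e-7 / 1.45e-17 = 4.783e10
SNR_dB = 10*log10(4.783e10) = 106.8 dB

106.8 dB


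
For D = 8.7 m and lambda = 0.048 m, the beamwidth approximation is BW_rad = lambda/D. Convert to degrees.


BW_rad = 0.048 / 8.7 = 0.005517
BW_deg = 0.32 degrees

0.32 degrees


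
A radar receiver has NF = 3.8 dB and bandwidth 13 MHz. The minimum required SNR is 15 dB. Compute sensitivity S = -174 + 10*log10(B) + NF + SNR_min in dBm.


10*log10(13000000.0) = 71.14
S = -174 + 71.14 + 3.8 + 15 = -84.1 dBm

-84.1 dBm


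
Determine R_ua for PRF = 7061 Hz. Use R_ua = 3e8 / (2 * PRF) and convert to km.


R_ua = 3e8 / (2 * 7061) = 21243.4 m = 21.2 km

21.2 km


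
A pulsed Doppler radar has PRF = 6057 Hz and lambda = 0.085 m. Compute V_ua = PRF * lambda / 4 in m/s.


V_ua = 6057 * 0.085 / 4 = 128.7 m/s

128.7 m/s


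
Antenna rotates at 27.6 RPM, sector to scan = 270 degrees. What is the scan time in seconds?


t = 270 / (27.6 * 360) * 60 = 1.63 s

1.63 s


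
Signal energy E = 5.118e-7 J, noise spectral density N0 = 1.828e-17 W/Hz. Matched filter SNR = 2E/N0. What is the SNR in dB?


SNR_lin = 2 * 5.118e-7 / 1.828e-17 = 5.6e10
SNR_dB = 10*log10(5.6e10) = 107.5 dB

107.5 dB


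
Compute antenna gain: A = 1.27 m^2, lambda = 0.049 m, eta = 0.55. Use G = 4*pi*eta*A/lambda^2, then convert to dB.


G_linear = 4*pi*0.55*1.27/0.049^2 = 3655.81
G_dB = 10*log10(3655.81) = 35.6 dB

35.6 dB


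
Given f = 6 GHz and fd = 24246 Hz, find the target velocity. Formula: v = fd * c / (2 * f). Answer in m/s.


v = 24246 * 3e8 / (2 * 6000000000.0) = 606.2 m/s

606.2 m/s


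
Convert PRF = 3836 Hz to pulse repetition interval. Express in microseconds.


PRI = 1/3836 = 0.0002606882 s = 260.7 us

260.7 us


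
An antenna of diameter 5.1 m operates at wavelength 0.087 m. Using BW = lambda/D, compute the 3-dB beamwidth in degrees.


BW_rad = 0.087 / 5.1 = 0.017059
BW_deg = 0.98 degrees

0.98 degrees


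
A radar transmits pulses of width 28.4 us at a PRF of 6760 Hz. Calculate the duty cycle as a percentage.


DC = 28.4e-6 * 6760 * 100 = 19.2%

19.2%


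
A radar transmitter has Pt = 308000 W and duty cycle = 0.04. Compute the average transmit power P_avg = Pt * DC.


P_avg = 308000 * 0.04 = 12320.0 W

12320.0 W


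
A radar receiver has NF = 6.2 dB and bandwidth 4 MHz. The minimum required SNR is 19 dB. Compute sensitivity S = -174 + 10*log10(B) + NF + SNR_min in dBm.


10*log10(4000000.0) = 66.02
S = -174 + 66.02 + 6.2 + 19 = -82.8 dBm

-82.8 dBm


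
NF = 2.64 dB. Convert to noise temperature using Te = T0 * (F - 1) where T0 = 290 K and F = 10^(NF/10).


NF_lin = 10^(2.64/10) = 1.836538
Te = 290 * (1.836538 - 1) = 242.6 K

242.6 K


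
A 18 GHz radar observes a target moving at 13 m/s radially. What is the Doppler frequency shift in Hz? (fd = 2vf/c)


fd = 2 * 13 * 18000000000.0 / 3e8 = 1560.0 Hz

1560.0 Hz


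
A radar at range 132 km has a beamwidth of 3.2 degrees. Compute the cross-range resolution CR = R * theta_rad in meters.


BW_rad = 0.055850536
CR = 132000 * 0.055850536 = 7372.3 m

7372.3 m


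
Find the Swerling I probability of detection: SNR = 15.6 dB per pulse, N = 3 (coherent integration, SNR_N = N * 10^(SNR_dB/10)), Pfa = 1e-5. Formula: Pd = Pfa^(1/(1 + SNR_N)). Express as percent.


SNR_lin = 10^(15.6/10) = 36.30781
SNR_N = 3 * 36.30781 = 108.92343
1/(1 + SNR_N) = 1/109.92343 = 0.0090972
Pd = (1e-5)^0.0090972 = 0.90056
Pd = 90.1%

90.1%


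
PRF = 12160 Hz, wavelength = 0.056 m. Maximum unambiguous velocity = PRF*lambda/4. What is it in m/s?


V_ua = 12160 * 0.056 / 4 = 170.2 m/s

170.2 m/s


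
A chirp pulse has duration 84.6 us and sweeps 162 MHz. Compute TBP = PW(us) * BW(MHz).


TBP = 84.6 * 162 = 13705.2

13705.2


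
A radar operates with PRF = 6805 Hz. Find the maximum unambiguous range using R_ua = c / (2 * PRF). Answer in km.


R_ua = 3e8 / (2 * 6805) = 22042.6 m = 22.0 km

22.0 km


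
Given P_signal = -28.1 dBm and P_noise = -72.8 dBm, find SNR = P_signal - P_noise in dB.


SNR = -28.1 - (-72.8) = 44.7 dB

44.7 dB


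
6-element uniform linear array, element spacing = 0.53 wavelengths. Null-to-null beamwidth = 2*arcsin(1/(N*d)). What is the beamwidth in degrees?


1/(N*d) = 1/(6*0.53) = 0.314465
BW = 2*arcsin(0.314465) = 36.7 degrees

36.7 degrees


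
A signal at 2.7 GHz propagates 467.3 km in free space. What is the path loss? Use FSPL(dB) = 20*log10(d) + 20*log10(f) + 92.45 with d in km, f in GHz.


20*log10(467.3) = 53.39
20*log10(2.7) = 8.63
FSPL = 154.5 dB

154.5 dB


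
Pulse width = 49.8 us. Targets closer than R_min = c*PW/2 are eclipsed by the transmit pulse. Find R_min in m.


R_min = 3e8 * 49.8e-6 / 2 = 7470.0 m

7470.0 m


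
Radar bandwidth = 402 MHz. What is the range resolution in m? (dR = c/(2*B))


dR = 3e8 / (2 * 402000000.0) = 0.37 m

0.37 m


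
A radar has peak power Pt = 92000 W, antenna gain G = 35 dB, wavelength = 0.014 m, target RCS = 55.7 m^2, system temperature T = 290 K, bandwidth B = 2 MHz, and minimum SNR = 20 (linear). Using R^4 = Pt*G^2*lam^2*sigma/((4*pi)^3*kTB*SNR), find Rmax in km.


G_lin = 10^(35/10) = 3162.27766
R^4 = 92000 * 3162.27766^2 * 0.014^2 * 55.7 / ((4*pi)^3 * 1.38e-23 * 290 * 2000000.0 * 20)
R^4 = 3.16179e19 m^4
R_max = (3.16179e19)^(1/4) = 74986.5 m = 75.0 km

75.0 km


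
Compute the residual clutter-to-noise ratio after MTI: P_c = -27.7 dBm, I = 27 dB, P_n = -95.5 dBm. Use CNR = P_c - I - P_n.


CNR = -27.7 - 27 - (-95.5) = 40.8 dB

40.8 dB


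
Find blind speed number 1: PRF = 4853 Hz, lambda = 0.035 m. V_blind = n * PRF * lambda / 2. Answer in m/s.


V_blind = 1 * 4853 * 0.035 / 2 = 84.9 m/s

84.9 m/s


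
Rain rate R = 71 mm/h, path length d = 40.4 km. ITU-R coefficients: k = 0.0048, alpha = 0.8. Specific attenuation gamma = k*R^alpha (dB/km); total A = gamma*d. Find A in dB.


gamma = 0.0048 * 71^0.8 = 0.145294 dB/km
A = 0.145294 * 40.4 = 5.87 dB

5.87 dB


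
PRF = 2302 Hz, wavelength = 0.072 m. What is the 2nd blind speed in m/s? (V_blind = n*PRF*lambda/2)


V_blind = 2 * 2302 * 0.072 / 2 = 165.7 m/s

165.7 m/s


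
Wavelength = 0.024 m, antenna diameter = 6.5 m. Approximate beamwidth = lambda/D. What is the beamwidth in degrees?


BW_rad = 0.024 / 6.5 = 0.003692
BW_deg = 0.21 degrees

0.21 degrees


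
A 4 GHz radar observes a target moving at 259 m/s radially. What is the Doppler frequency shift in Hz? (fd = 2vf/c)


fd = 2 * 259 * 4000000000.0 / 3e8 = 6906.7 Hz

6906.7 Hz


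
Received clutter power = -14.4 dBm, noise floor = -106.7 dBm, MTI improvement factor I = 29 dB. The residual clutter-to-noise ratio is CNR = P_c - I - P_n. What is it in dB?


CNR = -14.4 - 29 - (-106.7) = 63.3 dB

63.3 dB


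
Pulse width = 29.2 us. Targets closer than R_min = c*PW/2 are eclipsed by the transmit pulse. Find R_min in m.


R_min = 3e8 * 29.2e-6 / 2 = 4380.0 m

4380.0 m


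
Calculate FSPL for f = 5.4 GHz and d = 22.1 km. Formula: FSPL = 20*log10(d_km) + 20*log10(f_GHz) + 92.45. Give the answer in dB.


20*log10(22.1) = 26.89
20*log10(5.4) = 14.65
FSPL = 134.0 dB

134.0 dB


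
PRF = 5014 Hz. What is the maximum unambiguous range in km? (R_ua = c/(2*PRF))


R_ua = 3e8 / (2 * 5014) = 29916.2 m = 29.9 km

29.9 km


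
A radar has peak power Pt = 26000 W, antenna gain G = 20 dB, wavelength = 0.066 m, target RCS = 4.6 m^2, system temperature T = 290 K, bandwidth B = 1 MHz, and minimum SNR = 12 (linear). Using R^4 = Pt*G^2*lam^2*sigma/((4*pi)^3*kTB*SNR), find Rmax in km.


G_lin = 10^(20/10) = 100.0
R^4 = 26000 * 100.0^2 * 0.066^2 * 4.6 / ((4*pi)^3 * 1.38e-23 * 290 * 1000000.0 * 12)
R^4 = 5.46677e16 m^4
R_max = (5.46677e16)^(1/4) = 15290.9 m = 15.3 km

15.3 km


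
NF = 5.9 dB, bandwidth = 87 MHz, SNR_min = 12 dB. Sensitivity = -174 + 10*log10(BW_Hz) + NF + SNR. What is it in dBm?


10*log10(87000000.0) = 79.4
S = -174 + 79.4 + 5.9 + 12 = -76.7 dBm

-76.7 dBm


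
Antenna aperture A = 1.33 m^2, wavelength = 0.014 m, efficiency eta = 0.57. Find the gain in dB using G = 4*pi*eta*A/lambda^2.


G_linear = 4*pi*0.57*1.33/0.014^2 = 48604.93
G_dB = 10*log10(48604.93) = 46.9 dB

46.9 dB


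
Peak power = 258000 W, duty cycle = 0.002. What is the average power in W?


P_avg = 258000 * 0.002 = 516.0 W

516.0 W


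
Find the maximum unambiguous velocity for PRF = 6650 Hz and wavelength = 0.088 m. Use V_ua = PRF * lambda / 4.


V_ua = 6650 * 0.088 / 4 = 146.3 m/s

146.3 m/s


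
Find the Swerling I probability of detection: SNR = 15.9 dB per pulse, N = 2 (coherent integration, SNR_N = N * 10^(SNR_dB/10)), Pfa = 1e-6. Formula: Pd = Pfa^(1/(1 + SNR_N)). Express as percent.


SNR_lin = 10^(15.9/10) = 38.90451
SNR_N = 2 * 38.90451 = 77.80902
1/(1 + SNR_N) = 1/78.80902 = 0.0126889
Pd = (1e-6)^0.0126889 = 0.8392
Pd = 83.9%

83.9%


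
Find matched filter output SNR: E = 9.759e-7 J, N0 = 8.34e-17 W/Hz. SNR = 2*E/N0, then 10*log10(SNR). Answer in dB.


SNR_lin = 2 * 9.759e-7 / 8.34e-17 = 2.34e10
SNR_dB = 10*log10(2.34e10) = 103.7 dB

103.7 dB


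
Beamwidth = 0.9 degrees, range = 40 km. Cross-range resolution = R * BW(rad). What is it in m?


BW_rad = 0.015707963
CR = 40000 * 0.015707963 = 628.3 m

628.3 m


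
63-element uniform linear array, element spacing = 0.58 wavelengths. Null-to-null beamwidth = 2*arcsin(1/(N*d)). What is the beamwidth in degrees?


1/(N*d) = 1/(63*0.58) = 0.027367
BW = 2*arcsin(0.027367) = 3.1 degrees

3.1 degrees


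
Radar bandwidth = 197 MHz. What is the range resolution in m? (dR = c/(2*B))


dR = 3e8 / (2 * 197000000.0) = 0.76 m

0.76 m


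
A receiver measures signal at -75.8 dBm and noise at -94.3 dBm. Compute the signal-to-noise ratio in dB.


SNR = -75.8 - (-94.3) = 18.5 dB

18.5 dB


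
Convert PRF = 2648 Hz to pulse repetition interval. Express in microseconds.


PRI = 1/2648 = 0.0003776435 s = 377.6 us

377.6 us


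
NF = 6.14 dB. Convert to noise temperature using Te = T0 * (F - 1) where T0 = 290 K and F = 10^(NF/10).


NF_lin = 10^(6.14/10) = 4.111497
Te = 290 * (4.111497 - 1) = 902.3 K

902.3 K


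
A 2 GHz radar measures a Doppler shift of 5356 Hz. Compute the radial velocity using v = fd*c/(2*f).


v = 5356 * 3e8 / (2 * 2000000000.0) = 401.7 m/s

401.7 m/s


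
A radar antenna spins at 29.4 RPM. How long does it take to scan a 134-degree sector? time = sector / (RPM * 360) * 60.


t = 134 / (29.4 * 360) * 60 = 0.76 s

0.76 s


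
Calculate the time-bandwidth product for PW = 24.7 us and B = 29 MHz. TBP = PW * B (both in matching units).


TBP = 24.7 * 29 = 716.3

716.3


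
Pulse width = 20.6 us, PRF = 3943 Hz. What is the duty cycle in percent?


DC = 20.6e-6 * 3943 * 100 = 8.12%

8.12%


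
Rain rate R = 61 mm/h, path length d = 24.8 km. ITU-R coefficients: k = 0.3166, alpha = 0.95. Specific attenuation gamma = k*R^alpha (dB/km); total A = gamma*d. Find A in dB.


gamma = 0.3166 * 61^0.95 = 15.724406 dB/km
A = 15.724406 * 24.8 = 389.97 dB

389.97 dB


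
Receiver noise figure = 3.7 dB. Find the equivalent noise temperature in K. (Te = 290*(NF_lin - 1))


NF_lin = 10^(3.7/10) = 2.344229
Te = 290 * (2.344229 - 1) = 389.8 K

389.8 K


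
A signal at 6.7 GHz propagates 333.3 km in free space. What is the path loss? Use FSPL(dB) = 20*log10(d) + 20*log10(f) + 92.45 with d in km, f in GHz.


20*log10(333.3) = 50.46
20*log10(6.7) = 16.52
FSPL = 159.4 dB

159.4 dB


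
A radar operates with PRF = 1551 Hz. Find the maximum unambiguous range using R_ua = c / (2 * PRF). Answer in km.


R_ua = 3e8 / (2 * 1551) = 96711.8 m = 96.7 km

96.7 km


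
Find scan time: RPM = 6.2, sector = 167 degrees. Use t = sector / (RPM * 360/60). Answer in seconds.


t = 167 / (6.2 * 360) * 60 = 4.49 s

4.49 s


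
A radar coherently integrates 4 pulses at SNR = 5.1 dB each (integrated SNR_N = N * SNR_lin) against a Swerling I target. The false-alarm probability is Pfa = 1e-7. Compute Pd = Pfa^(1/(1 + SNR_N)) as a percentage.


SNR_lin = 10^(5.1/10) = 3.23594
SNR_N = 4 * 3.23594 = 12.94376
1/(1 + SNR_N) = 1/13.94376 = 0.0717167
Pd = (1e-7)^0.0717167 = 0.31476
Pd = 31.5%

31.5%


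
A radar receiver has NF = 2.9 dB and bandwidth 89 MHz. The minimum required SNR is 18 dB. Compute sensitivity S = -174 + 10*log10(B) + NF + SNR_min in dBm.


10*log10(89000000.0) = 79.49
S = -174 + 79.49 + 2.9 + 18 = -73.6 dBm

-73.6 dBm


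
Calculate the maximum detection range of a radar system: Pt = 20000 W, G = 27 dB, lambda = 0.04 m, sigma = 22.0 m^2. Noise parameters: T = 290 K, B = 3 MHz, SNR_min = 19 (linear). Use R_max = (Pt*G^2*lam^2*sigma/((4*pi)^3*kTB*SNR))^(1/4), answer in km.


G_lin = 10^(27/10) = 501.187234
R^4 = 20000 * 501.187234^2 * 0.04^2 * 22.0 / ((4*pi)^3 * 1.38e-23 * 290 * 3000000.0 * 19)
R^4 = 3.90653e17 m^4
R_max = (3.90653e17)^(1/4) = 25000.4 m = 25.0 km

25.0 km


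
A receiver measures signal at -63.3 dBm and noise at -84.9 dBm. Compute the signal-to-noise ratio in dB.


SNR = -63.3 - (-84.9) = 21.6 dB

21.6 dB


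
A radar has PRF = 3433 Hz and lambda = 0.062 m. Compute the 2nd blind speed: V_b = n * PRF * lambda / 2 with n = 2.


V_blind = 2 * 3433 * 0.062 / 2 = 212.8 m/s

212.8 m/s


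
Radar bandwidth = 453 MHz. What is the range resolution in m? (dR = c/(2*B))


dR = 3e8 / (2 * 453000000.0) = 0.33 m

0.33 m


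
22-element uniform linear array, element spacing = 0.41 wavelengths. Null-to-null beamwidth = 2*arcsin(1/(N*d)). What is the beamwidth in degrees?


1/(N*d) = 1/(22*0.41) = 0.110865
BW = 2*arcsin(0.110865) = 12.7 degrees

12.7 degrees


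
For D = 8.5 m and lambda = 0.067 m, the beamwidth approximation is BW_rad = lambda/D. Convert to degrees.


BW_rad = 0.067 / 8.5 = 0.007882
BW_deg = 0.45 degrees

0.45 degrees


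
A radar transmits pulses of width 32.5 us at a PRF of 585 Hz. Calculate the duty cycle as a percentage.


DC = 32.5e-6 * 585 * 100 = 1.9%

1.9%


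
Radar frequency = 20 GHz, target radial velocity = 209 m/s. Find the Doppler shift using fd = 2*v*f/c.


fd = 2 * 209 * 20000000000.0 / 3e8 = 27866.7 Hz

27866.7 Hz


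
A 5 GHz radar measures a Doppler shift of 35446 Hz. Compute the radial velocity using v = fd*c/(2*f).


v = 35446 * 3e8 / (2 * 5000000000.0) = 1063.4 m/s

1063.4 m/s


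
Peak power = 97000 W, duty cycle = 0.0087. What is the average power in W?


P_avg = 97000 * 0.0087 = 843.9 W

843.9 W


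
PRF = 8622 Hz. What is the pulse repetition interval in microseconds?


PRI = 1/8622 = 0.0001159824 s = 116.0 us

116.0 us


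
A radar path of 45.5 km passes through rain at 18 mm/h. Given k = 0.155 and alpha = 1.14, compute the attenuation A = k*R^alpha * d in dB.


gamma = 0.155 * 18^1.14 = 4.181599 dB/km
A = 4.181599 * 45.5 = 190.26 dB

190.26 dB


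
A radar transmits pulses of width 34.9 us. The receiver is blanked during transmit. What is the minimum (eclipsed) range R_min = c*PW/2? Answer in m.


R_min = 3e8 * 34.9e-6 / 2 = 5235.0 m

5235.0 m


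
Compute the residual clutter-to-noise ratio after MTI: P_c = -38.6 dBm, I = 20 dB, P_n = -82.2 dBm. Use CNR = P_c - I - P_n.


CNR = -38.6 - 20 - (-82.2) = 23.6 dB

23.6 dB


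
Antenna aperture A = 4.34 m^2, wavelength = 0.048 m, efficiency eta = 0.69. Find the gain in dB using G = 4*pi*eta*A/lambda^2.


G_linear = 4*pi*0.69*4.34/0.048^2 = 16333.01
G_dB = 10*log10(16333.01) = 42.1 dB

42.1 dB


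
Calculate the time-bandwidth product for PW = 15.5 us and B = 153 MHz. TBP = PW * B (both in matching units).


TBP = 15.5 * 153 = 2371.5

2371.5


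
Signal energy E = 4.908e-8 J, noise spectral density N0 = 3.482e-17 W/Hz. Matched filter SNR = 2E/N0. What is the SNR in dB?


SNR_lin = 2 * 4.908e-8 / 3.482e-17 = 2.819e9
SNR_dB = 10*log10(2.819e9) = 94.5 dB

94.5 dB


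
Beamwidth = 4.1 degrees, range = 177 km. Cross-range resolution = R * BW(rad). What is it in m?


BW_rad = 0.071558499
CR = 177000 * 0.071558499 = 12665.9 m

12665.9 m


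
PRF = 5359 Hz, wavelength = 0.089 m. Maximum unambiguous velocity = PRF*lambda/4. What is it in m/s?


V_ua = 5359 * 0.089 / 4 = 119.2 m/s

119.2 m/s


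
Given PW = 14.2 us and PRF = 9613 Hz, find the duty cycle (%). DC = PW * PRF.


DC = 14.2e-6 * 9613 * 100 = 13.65%

13.65%


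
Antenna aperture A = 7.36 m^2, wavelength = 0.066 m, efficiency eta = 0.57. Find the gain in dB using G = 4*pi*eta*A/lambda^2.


G_linear = 4*pi*0.57*7.36/0.066^2 = 12102.49
G_dB = 10*log10(12102.49) = 40.8 dB

40.8 dB


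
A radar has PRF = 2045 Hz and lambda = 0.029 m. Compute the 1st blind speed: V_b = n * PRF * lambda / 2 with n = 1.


V_blind = 1 * 2045 * 0.029 / 2 = 29.7 m/s

29.7 m/s


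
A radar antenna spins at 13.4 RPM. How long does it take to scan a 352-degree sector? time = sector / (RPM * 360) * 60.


t = 352 / (13.4 * 360) * 60 = 4.38 s

4.38 s


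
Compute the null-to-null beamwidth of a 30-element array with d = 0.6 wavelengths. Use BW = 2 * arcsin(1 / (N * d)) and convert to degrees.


1/(N*d) = 1/(30*0.6) = 0.055556
BW = 2*arcsin(0.055556) = 6.4 degrees

6.4 degrees


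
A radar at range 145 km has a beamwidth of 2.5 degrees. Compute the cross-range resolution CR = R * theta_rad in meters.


BW_rad = 0.043633231
CR = 145000 * 0.043633231 = 6326.8 m

6326.8 m


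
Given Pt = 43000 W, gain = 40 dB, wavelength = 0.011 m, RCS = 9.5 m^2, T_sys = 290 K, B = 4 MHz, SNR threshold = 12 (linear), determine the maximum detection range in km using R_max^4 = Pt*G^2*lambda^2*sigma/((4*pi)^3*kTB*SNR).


G_lin = 10^(40/10) = 10000.0
R^4 = 43000 * 10000.0^2 * 0.011^2 * 9.5 / ((4*pi)^3 * 1.38e-23 * 290 * 4000000.0 * 12)
R^4 = 1.29667e19 m^4
R_max = (1.29667e19)^(1/4) = 60007.8 m = 60.0 km

60.0 km


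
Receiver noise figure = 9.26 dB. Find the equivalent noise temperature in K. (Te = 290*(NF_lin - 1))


NF_lin = 10^(9.26/10) = 8.433348
Te = 290 * (8.433348 - 1) = 2155.7 K

2155.7 K


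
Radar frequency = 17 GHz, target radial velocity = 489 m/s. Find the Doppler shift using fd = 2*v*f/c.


fd = 2 * 489 * 17000000000.0 / 3e8 = 55420.0 Hz

55420.0 Hz


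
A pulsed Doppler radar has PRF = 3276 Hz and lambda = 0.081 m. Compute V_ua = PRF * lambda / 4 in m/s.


V_ua = 3276 * 0.081 / 4 = 66.3 m/s

66.3 m/s


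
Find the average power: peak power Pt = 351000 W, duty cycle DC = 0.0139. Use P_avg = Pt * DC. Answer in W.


P_avg = 351000 * 0.0139 = 4878.9 W

4878.9 W


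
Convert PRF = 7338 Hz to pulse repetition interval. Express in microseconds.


PRI = 1/7338 = 0.0001362769 s = 136.3 us

136.3 us


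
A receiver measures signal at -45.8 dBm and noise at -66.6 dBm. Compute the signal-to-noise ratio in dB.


SNR = -45.8 - (-66.6) = 20.8 dB

20.8 dB


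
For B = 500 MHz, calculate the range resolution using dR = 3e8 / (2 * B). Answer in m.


dR = 3e8 / (2 * 500000000.0) = 0.3 m

0.3 m


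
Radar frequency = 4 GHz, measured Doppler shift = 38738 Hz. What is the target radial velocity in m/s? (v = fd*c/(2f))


v = 38738 * 3e8 / (2 * 4000000000.0) = 1452.7 m/s

1452.7 m/s


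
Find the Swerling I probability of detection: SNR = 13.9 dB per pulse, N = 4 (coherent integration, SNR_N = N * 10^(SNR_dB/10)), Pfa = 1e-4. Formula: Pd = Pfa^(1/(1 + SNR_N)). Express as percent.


SNR_lin = 10^(13.9/10) = 24.54709
SNR_N = 4 * 24.54709 = 98.18836
1/(1 + SNR_N) = 1/99.18836 = 0.0100818
Pd = (1e-4)^0.0100818 = 0.91132
Pd = 91.1%

91.1%


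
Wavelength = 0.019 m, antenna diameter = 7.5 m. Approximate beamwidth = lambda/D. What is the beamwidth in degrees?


BW_rad = 0.019 / 7.5 = 0.002533
BW_deg = 0.15 degrees

0.15 degrees


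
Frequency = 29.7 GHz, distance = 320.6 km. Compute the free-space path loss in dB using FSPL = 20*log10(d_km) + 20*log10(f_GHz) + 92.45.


20*log10(320.6) = 50.12
20*log10(29.7) = 29.46
FSPL = 172.0 dB

172.0 dB


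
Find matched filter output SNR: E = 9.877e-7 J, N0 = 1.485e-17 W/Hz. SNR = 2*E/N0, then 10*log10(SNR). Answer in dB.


SNR_lin = 2 * 9.877e-7 / 1.485e-17 = 1.33e11
SNR_dB = 10*log10(1.33e11) = 111.2 dB

111.2 dB


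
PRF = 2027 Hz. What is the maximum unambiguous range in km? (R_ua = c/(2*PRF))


R_ua = 3e8 / (2 * 2027) = 74001.0 m = 74.0 km

74.0 km


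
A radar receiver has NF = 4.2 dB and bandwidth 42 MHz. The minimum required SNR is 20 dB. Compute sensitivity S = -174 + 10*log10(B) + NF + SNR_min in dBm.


10*log10(42000000.0) = 76.23
S = -174 + 76.23 + 4.2 + 20 = -73.6 dBm

-73.6 dBm


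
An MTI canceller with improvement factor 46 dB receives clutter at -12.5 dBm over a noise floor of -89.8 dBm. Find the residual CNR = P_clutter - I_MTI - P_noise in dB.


CNR = -12.5 - 46 - (-89.8) = 31.3 dB

31.3 dB


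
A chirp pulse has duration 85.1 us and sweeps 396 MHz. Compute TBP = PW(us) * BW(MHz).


TBP = 85.1 * 396 = 33699.6

33699.6


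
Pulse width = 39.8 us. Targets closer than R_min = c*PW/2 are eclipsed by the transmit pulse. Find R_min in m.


R_min = 3e8 * 39.8e-6 / 2 = 5970.0 m

5970.0 m


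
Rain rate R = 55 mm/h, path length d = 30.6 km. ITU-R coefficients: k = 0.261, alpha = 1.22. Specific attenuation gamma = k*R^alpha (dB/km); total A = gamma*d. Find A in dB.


gamma = 0.261 * 55^1.22 = 34.664344 dB/km
A = 34.664344 * 30.6 = 1060.73 dB

1060.73 dB


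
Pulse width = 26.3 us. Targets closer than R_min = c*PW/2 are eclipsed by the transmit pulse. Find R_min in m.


R_min = 3e8 * 26.3e-6 / 2 = 3945.0 m

3945.0 m


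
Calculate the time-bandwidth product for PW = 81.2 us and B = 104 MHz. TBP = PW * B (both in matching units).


TBP = 81.2 * 104 = 8444.8

8444.8


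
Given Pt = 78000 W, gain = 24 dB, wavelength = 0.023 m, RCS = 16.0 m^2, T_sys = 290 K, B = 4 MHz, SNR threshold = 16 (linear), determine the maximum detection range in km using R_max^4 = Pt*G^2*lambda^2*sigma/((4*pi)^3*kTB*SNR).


G_lin = 10^(24/10) = 251.188643
R^4 = 78000 * 251.188643^2 * 0.023^2 * 16.0 / ((4*pi)^3 * 1.38e-23 * 290 * 4000000.0 * 16)
R^4 = 8.19565e16 m^4
R_max = (8.19565e16)^(1/4) = 16919.8 m = 16.9 km

16.9 km


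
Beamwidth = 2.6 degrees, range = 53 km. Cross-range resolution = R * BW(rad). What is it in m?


BW_rad = 0.045378561
CR = 53000 * 0.045378561 = 2405.1 m

2405.1 m


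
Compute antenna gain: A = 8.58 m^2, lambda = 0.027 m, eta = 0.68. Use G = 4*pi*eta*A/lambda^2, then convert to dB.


G_linear = 4*pi*0.68*8.58/0.027^2 = 100572.34
G_dB = 10*log10(100572.34) = 50.0 dB

50.0 dB


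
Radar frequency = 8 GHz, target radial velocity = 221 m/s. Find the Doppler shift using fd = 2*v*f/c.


fd = 2 * 221 * 8000000000.0 / 3e8 = 11786.7 Hz

11786.7 Hz


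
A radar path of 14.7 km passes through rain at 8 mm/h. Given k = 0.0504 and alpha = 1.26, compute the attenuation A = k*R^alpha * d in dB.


gamma = 0.0504 * 8^1.26 = 0.692347 dB/km
A = 0.692347 * 14.7 = 10.18 dB

10.18 dB


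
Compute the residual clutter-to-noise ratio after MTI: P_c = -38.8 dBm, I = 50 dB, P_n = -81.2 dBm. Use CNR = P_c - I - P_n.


CNR = -38.8 - 50 - (-81.2) = -7.6 dB

-7.6 dB


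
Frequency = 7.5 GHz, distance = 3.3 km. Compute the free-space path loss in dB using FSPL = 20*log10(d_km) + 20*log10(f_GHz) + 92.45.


20*log10(3.3) = 10.37
20*log10(7.5) = 17.5
FSPL = 120.3 dB

120.3 dB


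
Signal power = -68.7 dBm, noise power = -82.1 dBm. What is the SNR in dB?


SNR = -68.7 - (-82.1) = 13.4 dB

13.4 dB


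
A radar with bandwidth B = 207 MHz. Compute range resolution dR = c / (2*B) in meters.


dR = 3e8 / (2 * 207000000.0) = 0.72 m

0.72 m


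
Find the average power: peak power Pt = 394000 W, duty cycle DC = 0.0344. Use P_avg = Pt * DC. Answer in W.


P_avg = 394000 * 0.0344 = 13553.6 W

13553.6 W


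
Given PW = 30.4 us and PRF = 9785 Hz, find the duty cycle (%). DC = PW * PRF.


DC = 30.4e-6 * 9785 * 100 = 29.75%

29.75%


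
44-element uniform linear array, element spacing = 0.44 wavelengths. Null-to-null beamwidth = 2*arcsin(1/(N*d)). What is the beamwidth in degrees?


1/(N*d) = 1/(44*0.44) = 0.051653
BW = 2*arcsin(0.051653) = 5.9 degrees

5.9 degrees


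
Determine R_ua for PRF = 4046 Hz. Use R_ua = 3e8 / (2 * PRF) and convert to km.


R_ua = 3e8 / (2 * 4046) = 37073.7 m = 37.1 km

37.1 km


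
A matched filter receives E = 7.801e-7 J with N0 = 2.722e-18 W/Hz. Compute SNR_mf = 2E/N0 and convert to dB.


SNR_lin = 2 * 7.801e-7 / 2.722e-18 = 5.732e11
SNR_dB = 10*log10(5.732e11) = 117.6 dB

117.6 dB


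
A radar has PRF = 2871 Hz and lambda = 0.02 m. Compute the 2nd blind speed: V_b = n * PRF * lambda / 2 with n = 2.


V_blind = 2 * 2871 * 0.02 / 2 = 57.4 m/s

57.4 m/s


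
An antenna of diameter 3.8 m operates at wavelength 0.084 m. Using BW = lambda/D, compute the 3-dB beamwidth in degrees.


BW_rad = 0.084 / 3.8 = 0.022105
BW_deg = 1.27 degrees

1.27 degrees


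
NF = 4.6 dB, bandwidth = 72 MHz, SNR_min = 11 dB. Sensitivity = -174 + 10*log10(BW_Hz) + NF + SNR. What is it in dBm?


10*log10(72000000.0) = 78.57
S = -174 + 78.57 + 4.6 + 11 = -79.8 dBm

-79.8 dBm


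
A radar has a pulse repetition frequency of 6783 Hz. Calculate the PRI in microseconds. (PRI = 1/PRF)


PRI = 1/6783 = 0.0001474274 s = 147.4 us

147.4 us


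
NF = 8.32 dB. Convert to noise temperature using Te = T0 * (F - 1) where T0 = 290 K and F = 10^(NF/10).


NF_lin = 10^(8.32/10) = 6.792036
Te = 290 * (6.792036 - 1) = 1679.7 K

1679.7 K


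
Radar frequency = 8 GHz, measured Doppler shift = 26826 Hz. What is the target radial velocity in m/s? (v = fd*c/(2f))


v = 26826 * 3e8 / (2 * 8000000000.0) = 503.0 m/s

503.0 m/s


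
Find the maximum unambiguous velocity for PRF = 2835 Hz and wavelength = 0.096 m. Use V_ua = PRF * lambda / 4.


V_ua = 2835 * 0.096 / 4 = 68.0 m/s

68.0 m/s


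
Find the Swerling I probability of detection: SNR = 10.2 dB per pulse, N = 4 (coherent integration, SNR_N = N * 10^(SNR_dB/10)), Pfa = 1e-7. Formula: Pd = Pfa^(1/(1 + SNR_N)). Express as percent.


SNR_lin = 10^(10.2/10) = 10.47129
SNR_N = 4 * 10.47129 = 41.88516
1/(1 + SNR_N) = 1/42.88516 = 0.0233181
Pd = (1e-7)^0.0233181 = 0.68671
Pd = 68.7%

68.7%


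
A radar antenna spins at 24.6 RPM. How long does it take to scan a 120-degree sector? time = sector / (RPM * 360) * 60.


t = 120 / (24.6 * 360) * 60 = 0.81 s

0.81 s


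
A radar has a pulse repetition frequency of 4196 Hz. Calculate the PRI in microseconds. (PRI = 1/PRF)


PRI = 1/4196 = 0.0002383222 s = 238.3 us

238.3 us


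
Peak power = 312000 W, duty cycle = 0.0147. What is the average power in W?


P_avg = 312000 * 0.0147 = 4586.4 W

4586.4 W


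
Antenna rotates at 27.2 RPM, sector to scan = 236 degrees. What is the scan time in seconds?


t = 236 / (27.2 * 360) * 60 = 1.45 s

1.45 s


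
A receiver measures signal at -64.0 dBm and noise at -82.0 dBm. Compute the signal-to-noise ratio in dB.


SNR = -64.0 - (-82.0) = 18.0 dB

18.0 dB


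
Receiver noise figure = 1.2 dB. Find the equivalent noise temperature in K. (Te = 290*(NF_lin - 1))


NF_lin = 10^(1.2/10) = 1.318257
Te = 290 * (1.318257 - 1) = 92.3 K

92.3 K
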